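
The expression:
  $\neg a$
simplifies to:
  $\neg a$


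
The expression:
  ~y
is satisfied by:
  {y: False}


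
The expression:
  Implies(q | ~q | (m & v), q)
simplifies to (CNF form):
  q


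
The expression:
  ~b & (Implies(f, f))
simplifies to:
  ~b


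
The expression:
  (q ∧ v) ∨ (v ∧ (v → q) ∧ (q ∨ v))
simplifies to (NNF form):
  q ∧ v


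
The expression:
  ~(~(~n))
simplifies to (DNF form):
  ~n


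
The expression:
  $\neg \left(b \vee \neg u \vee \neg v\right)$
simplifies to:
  $u \wedge v \wedge \neg b$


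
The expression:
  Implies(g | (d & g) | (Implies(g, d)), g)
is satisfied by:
  {g: True}


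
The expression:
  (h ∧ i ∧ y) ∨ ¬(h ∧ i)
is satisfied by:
  {y: True, h: False, i: False}
  {h: False, i: False, y: False}
  {y: True, i: True, h: False}
  {i: True, h: False, y: False}
  {y: True, h: True, i: False}
  {h: True, y: False, i: False}
  {y: True, i: True, h: True}


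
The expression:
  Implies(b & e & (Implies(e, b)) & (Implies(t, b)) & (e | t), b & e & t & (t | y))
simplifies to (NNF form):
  t | ~b | ~e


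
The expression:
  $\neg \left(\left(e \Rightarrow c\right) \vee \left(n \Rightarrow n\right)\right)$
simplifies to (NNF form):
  $\text{False}$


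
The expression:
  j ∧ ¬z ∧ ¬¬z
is never true.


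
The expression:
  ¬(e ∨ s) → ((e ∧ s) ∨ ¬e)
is always true.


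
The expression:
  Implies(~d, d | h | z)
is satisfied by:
  {d: True, z: True, h: True}
  {d: True, z: True, h: False}
  {d: True, h: True, z: False}
  {d: True, h: False, z: False}
  {z: True, h: True, d: False}
  {z: True, h: False, d: False}
  {h: True, z: False, d: False}


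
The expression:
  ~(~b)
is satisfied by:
  {b: True}


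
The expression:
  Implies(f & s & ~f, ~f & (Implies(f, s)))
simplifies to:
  True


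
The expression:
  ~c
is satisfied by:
  {c: False}


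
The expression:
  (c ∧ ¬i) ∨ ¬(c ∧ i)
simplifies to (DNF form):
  ¬c ∨ ¬i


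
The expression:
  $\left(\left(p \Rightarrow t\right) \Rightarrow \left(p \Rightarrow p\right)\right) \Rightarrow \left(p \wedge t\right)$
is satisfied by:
  {t: True, p: True}


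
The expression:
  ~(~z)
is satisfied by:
  {z: True}


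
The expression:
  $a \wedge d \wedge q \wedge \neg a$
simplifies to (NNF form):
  $\text{False}$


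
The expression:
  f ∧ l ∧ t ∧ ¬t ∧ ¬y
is never true.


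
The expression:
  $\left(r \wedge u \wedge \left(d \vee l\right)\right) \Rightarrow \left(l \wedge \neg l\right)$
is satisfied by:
  {l: False, u: False, r: False, d: False}
  {d: True, l: False, u: False, r: False}
  {l: True, d: False, u: False, r: False}
  {d: True, l: True, u: False, r: False}
  {r: True, d: False, l: False, u: False}
  {r: True, d: True, l: False, u: False}
  {r: True, l: True, d: False, u: False}
  {r: True, d: True, l: True, u: False}
  {u: True, r: False, l: False, d: False}
  {u: True, d: True, r: False, l: False}
  {u: True, l: True, r: False, d: False}
  {d: True, u: True, l: True, r: False}
  {u: True, r: True, d: False, l: False}


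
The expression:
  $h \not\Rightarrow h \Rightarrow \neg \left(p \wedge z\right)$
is always true.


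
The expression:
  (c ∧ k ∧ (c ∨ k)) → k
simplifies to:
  True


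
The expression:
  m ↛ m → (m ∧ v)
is always true.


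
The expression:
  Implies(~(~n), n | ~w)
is always true.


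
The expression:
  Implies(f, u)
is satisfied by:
  {u: True, f: False}
  {f: False, u: False}
  {f: True, u: True}


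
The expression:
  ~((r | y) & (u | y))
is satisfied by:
  {y: False, u: False, r: False}
  {r: True, y: False, u: False}
  {u: True, y: False, r: False}


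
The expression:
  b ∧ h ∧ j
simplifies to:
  b ∧ h ∧ j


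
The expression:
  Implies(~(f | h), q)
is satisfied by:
  {q: True, h: True, f: True}
  {q: True, h: True, f: False}
  {q: True, f: True, h: False}
  {q: True, f: False, h: False}
  {h: True, f: True, q: False}
  {h: True, f: False, q: False}
  {f: True, h: False, q: False}


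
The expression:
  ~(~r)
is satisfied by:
  {r: True}


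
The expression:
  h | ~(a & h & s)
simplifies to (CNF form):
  True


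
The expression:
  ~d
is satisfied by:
  {d: False}


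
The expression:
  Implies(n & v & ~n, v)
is always true.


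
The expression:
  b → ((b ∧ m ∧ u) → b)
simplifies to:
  True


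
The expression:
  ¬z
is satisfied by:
  {z: False}


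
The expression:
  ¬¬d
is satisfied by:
  {d: True}


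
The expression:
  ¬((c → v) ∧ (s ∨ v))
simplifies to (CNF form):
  ¬v ∧ (c ∨ ¬s)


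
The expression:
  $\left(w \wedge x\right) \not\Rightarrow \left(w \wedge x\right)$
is never true.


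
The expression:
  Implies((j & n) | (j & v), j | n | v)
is always true.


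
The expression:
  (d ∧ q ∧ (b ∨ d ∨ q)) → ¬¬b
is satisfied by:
  {b: True, q: False, d: False}
  {q: False, d: False, b: False}
  {b: True, d: True, q: False}
  {d: True, q: False, b: False}
  {b: True, q: True, d: False}
  {q: True, b: False, d: False}
  {b: True, d: True, q: True}


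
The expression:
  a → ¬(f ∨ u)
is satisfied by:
  {u: False, a: False, f: False}
  {f: True, u: False, a: False}
  {u: True, f: False, a: False}
  {f: True, u: True, a: False}
  {a: True, f: False, u: False}


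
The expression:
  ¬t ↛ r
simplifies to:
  r ∨ ¬t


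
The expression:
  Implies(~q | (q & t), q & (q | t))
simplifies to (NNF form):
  q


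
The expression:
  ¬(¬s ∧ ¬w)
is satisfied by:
  {s: True, w: True}
  {s: True, w: False}
  {w: True, s: False}


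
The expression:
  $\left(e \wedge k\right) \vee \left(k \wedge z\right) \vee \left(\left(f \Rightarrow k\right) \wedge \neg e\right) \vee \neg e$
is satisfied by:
  {k: True, e: False}
  {e: False, k: False}
  {e: True, k: True}


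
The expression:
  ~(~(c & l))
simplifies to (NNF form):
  c & l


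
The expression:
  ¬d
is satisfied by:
  {d: False}


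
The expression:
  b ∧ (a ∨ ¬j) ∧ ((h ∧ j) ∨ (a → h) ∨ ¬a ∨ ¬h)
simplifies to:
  b ∧ (a ∨ ¬j)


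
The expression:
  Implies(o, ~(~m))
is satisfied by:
  {m: True, o: False}
  {o: False, m: False}
  {o: True, m: True}


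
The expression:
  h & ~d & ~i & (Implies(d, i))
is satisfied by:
  {h: True, d: False, i: False}


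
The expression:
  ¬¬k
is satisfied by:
  {k: True}


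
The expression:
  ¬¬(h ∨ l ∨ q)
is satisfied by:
  {q: True, l: True, h: True}
  {q: True, l: True, h: False}
  {q: True, h: True, l: False}
  {q: True, h: False, l: False}
  {l: True, h: True, q: False}
  {l: True, h: False, q: False}
  {h: True, l: False, q: False}


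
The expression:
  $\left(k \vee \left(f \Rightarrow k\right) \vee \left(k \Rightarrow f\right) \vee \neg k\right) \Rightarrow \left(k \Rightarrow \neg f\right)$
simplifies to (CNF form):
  $\neg f \vee \neg k$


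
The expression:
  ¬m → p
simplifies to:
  m ∨ p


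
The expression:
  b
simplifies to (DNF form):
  b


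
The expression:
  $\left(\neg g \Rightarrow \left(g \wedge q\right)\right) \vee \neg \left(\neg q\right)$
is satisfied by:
  {q: True, g: True}
  {q: True, g: False}
  {g: True, q: False}


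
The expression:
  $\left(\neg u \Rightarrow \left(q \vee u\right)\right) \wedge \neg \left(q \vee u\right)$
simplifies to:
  $\text{False}$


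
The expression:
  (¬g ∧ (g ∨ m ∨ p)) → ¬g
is always true.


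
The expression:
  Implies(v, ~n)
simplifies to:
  ~n | ~v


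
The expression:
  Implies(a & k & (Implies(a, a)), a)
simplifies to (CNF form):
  True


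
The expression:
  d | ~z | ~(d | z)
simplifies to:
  d | ~z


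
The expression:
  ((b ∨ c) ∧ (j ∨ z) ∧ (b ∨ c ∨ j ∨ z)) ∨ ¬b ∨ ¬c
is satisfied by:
  {z: True, j: True, c: False, b: False}
  {z: True, j: False, c: False, b: False}
  {j: True, z: False, c: False, b: False}
  {z: False, j: False, c: False, b: False}
  {b: True, z: True, j: True, c: False}
  {b: True, z: True, j: False, c: False}
  {b: True, j: True, z: False, c: False}
  {b: True, j: False, z: False, c: False}
  {z: True, c: True, j: True, b: False}
  {z: True, c: True, j: False, b: False}
  {c: True, j: True, z: False, b: False}
  {c: True, z: False, j: False, b: False}
  {b: True, c: True, z: True, j: True}
  {b: True, c: True, z: True, j: False}
  {b: True, c: True, j: True, z: False}


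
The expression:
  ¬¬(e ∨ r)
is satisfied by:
  {r: True, e: True}
  {r: True, e: False}
  {e: True, r: False}


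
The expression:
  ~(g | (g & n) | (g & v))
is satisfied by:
  {g: False}


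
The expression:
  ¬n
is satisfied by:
  {n: False}


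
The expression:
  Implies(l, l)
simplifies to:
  True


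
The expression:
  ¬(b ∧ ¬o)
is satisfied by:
  {o: True, b: False}
  {b: False, o: False}
  {b: True, o: True}


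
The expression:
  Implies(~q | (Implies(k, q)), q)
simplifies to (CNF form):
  q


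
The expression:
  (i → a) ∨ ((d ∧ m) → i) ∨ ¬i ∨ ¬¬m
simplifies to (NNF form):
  True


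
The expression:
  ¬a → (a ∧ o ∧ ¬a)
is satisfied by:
  {a: True}


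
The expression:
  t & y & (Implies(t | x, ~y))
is never true.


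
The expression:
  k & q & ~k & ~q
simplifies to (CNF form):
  False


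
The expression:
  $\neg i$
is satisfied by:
  {i: False}


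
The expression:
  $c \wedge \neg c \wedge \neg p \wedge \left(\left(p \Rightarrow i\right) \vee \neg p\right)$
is never true.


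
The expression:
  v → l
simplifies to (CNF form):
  l ∨ ¬v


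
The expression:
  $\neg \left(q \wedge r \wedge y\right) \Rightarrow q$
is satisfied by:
  {q: True}


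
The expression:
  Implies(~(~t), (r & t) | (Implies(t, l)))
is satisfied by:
  {l: True, r: True, t: False}
  {l: True, t: False, r: False}
  {r: True, t: False, l: False}
  {r: False, t: False, l: False}
  {l: True, r: True, t: True}
  {l: True, t: True, r: False}
  {r: True, t: True, l: False}


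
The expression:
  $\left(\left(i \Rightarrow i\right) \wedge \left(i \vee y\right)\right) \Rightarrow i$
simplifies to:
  $i \vee \neg y$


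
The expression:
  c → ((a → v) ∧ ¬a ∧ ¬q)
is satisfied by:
  {q: False, c: False, a: False}
  {a: True, q: False, c: False}
  {q: True, a: False, c: False}
  {a: True, q: True, c: False}
  {c: True, a: False, q: False}


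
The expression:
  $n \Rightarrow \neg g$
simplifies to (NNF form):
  $\neg g \vee \neg n$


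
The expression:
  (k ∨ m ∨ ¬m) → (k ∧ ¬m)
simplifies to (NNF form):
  k ∧ ¬m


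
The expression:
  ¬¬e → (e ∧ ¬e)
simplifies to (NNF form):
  ¬e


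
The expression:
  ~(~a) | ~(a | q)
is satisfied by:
  {a: True, q: False}
  {q: False, a: False}
  {q: True, a: True}


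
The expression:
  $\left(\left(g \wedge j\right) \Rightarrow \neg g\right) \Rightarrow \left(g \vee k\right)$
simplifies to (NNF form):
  $g \vee k$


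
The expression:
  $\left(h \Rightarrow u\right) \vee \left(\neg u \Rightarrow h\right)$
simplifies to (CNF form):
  $\text{True}$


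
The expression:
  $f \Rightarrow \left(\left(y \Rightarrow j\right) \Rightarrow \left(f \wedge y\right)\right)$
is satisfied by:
  {y: True, f: False}
  {f: False, y: False}
  {f: True, y: True}


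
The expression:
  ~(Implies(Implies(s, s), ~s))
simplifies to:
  s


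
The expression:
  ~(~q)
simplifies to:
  q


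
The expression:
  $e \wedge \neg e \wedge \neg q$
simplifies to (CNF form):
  $\text{False}$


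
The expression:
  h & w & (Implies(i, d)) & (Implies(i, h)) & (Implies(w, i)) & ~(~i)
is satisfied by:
  {h: True, i: True, w: True, d: True}


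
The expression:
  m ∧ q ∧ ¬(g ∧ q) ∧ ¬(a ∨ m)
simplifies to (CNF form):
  False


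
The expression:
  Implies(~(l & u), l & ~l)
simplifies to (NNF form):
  l & u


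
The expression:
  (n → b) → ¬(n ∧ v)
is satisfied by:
  {v: False, n: False, b: False}
  {b: True, v: False, n: False}
  {n: True, v: False, b: False}
  {b: True, n: True, v: False}
  {v: True, b: False, n: False}
  {b: True, v: True, n: False}
  {n: True, v: True, b: False}


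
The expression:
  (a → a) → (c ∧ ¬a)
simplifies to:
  c ∧ ¬a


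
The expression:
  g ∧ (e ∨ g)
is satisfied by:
  {g: True}


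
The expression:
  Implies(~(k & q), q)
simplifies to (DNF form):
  q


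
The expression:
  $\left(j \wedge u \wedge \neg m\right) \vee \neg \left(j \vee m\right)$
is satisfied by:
  {u: True, m: False, j: False}
  {u: False, m: False, j: False}
  {j: True, u: True, m: False}


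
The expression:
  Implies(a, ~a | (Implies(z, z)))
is always true.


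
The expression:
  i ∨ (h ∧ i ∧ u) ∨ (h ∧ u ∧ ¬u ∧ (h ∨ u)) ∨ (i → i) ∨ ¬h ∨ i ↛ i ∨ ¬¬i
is always true.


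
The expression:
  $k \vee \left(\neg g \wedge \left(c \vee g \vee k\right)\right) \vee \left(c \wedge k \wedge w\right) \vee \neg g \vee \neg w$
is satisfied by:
  {k: True, w: False, g: False}
  {w: False, g: False, k: False}
  {g: True, k: True, w: False}
  {g: True, w: False, k: False}
  {k: True, w: True, g: False}
  {w: True, k: False, g: False}
  {g: True, w: True, k: True}


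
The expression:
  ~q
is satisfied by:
  {q: False}


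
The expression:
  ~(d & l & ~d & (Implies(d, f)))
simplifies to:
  True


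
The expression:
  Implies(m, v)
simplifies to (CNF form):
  v | ~m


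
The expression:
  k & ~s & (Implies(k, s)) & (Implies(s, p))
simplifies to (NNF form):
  False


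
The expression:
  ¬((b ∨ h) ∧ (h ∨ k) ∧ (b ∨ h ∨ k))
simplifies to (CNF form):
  ¬h ∧ (¬b ∨ ¬k)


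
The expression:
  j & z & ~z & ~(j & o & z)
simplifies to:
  False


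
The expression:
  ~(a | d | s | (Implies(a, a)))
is never true.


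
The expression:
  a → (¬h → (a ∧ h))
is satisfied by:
  {h: True, a: False}
  {a: False, h: False}
  {a: True, h: True}


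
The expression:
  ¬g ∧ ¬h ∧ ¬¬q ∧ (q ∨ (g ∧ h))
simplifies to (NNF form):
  q ∧ ¬g ∧ ¬h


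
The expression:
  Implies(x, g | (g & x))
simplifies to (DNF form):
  g | ~x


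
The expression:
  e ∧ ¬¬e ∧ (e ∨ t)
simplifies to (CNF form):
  e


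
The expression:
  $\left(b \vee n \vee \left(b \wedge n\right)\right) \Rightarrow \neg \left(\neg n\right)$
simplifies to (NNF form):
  $n \vee \neg b$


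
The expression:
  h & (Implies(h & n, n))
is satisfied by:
  {h: True}


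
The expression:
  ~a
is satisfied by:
  {a: False}


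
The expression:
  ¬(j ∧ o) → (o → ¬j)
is always true.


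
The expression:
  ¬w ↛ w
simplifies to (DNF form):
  True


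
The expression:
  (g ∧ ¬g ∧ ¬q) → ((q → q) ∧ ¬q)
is always true.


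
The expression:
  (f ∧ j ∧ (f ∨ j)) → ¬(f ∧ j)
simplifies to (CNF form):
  ¬f ∨ ¬j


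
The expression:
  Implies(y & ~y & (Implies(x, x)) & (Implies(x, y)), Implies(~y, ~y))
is always true.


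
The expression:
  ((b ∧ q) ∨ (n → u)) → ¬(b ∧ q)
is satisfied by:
  {q: False, b: False}
  {b: True, q: False}
  {q: True, b: False}


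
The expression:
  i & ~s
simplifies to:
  i & ~s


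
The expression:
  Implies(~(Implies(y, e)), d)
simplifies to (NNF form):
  d | e | ~y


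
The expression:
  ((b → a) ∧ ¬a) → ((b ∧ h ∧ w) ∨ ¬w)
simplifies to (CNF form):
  a ∨ b ∨ ¬w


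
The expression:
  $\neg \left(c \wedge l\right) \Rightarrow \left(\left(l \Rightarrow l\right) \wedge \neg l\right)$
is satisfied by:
  {c: True, l: False}
  {l: False, c: False}
  {l: True, c: True}


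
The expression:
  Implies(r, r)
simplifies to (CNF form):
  True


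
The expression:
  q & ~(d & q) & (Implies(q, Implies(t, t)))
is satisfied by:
  {q: True, d: False}


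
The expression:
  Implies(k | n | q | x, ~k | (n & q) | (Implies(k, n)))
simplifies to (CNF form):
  n | ~k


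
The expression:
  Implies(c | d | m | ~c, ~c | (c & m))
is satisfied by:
  {m: True, c: False}
  {c: False, m: False}
  {c: True, m: True}


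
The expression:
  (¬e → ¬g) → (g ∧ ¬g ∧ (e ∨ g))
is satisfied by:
  {g: True, e: False}


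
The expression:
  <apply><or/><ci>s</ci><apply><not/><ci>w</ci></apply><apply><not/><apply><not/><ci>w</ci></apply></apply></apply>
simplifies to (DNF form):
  <true/>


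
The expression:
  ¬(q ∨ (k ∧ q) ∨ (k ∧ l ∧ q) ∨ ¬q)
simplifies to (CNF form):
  False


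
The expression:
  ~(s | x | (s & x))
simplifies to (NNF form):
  ~s & ~x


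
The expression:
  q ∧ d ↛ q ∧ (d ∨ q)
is never true.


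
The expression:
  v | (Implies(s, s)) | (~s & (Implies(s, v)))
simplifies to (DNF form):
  True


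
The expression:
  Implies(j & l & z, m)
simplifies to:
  m | ~j | ~l | ~z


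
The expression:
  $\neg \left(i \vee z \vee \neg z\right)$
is never true.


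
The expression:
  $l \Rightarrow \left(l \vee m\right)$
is always true.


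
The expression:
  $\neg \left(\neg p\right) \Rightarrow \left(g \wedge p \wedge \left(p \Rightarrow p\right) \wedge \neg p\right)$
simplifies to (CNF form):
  $\neg p$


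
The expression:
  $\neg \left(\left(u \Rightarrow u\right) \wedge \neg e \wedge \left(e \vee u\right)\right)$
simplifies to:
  $e \vee \neg u$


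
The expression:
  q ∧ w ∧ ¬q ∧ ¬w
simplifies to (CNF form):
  False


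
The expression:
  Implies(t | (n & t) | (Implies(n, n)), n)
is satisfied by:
  {n: True}


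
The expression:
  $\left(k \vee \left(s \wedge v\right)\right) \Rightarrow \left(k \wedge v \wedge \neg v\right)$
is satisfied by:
  {k: False, s: False, v: False}
  {v: True, k: False, s: False}
  {s: True, k: False, v: False}


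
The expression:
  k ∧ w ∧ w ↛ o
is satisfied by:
  {w: True, k: True, o: False}


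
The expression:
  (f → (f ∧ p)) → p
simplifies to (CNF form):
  f ∨ p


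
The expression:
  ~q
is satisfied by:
  {q: False}


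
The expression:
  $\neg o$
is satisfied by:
  {o: False}


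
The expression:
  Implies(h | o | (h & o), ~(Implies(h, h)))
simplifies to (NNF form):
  ~h & ~o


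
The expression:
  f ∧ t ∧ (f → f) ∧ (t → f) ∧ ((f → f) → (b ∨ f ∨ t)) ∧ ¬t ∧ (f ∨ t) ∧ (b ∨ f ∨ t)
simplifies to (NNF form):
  False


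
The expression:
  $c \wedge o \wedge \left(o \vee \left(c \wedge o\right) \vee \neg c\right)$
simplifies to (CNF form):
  $c \wedge o$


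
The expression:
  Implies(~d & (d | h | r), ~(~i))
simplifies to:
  d | i | (~h & ~r)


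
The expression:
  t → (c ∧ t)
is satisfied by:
  {c: True, t: False}
  {t: False, c: False}
  {t: True, c: True}


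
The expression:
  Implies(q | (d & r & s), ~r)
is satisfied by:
  {q: False, s: False, r: False, d: False}
  {d: True, q: False, s: False, r: False}
  {s: True, d: False, q: False, r: False}
  {d: True, s: True, q: False, r: False}
  {q: True, d: False, s: False, r: False}
  {d: True, q: True, s: False, r: False}
  {s: True, q: True, d: False, r: False}
  {d: True, s: True, q: True, r: False}
  {r: True, d: False, q: False, s: False}
  {r: True, d: True, q: False, s: False}
  {r: True, s: True, d: False, q: False}


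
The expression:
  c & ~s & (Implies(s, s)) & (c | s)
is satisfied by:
  {c: True, s: False}


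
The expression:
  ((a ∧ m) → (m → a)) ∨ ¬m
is always true.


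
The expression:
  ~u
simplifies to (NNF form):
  ~u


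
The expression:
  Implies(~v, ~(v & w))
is always true.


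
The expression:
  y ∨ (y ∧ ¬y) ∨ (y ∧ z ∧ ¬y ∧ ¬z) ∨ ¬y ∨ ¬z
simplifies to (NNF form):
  True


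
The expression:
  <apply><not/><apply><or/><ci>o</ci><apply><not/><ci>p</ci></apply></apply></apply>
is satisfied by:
  {p: True, o: False}


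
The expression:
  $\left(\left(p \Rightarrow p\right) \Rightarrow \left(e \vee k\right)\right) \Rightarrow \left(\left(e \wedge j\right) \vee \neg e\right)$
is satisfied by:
  {j: True, e: False}
  {e: False, j: False}
  {e: True, j: True}


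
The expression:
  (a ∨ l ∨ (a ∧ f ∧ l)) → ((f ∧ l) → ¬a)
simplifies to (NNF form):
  ¬a ∨ ¬f ∨ ¬l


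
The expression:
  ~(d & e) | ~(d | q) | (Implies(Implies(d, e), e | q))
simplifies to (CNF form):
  True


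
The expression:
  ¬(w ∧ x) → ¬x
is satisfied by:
  {w: True, x: False}
  {x: False, w: False}
  {x: True, w: True}


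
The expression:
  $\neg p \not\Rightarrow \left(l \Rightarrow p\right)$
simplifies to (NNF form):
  $l \wedge \neg p$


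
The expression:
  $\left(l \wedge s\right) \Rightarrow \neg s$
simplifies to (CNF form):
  $\neg l \vee \neg s$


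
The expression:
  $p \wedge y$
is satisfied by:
  {p: True, y: True}


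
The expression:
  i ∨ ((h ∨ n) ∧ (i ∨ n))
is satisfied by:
  {i: True, n: True}
  {i: True, n: False}
  {n: True, i: False}


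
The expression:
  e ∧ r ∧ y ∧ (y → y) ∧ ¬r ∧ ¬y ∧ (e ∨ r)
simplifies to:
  False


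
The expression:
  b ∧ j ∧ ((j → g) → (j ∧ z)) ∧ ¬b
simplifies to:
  False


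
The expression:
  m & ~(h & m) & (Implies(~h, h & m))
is never true.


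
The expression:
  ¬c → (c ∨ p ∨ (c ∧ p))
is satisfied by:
  {c: True, p: True}
  {c: True, p: False}
  {p: True, c: False}


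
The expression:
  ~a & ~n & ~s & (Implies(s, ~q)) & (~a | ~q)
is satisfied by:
  {n: False, a: False, s: False}


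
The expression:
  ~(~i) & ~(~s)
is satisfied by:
  {i: True, s: True}


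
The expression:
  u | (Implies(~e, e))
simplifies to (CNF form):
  e | u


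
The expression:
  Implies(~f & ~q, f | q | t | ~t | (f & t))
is always true.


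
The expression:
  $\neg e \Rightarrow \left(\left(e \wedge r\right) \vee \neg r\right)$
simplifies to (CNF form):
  $e \vee \neg r$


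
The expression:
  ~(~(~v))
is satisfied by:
  {v: False}


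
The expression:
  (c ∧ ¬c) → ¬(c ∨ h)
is always true.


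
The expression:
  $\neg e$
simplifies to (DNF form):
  $\neg e$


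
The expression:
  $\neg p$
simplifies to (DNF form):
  $\neg p$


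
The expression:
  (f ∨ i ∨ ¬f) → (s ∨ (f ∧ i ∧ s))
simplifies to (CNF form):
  s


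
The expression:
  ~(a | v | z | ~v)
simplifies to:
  False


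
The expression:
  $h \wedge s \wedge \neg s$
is never true.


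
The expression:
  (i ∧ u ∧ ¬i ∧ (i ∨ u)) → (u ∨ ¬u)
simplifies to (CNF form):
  True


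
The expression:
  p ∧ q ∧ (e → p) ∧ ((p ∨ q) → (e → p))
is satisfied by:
  {p: True, q: True}


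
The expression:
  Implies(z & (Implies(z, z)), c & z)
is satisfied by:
  {c: True, z: False}
  {z: False, c: False}
  {z: True, c: True}


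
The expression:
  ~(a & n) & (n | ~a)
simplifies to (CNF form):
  ~a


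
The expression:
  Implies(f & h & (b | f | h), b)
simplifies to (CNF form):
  b | ~f | ~h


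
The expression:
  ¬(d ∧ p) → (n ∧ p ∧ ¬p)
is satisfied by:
  {p: True, d: True}


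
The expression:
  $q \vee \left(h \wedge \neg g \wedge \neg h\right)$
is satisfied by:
  {q: True}


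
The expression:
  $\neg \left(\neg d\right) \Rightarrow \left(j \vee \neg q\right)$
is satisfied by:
  {j: True, q: False, d: False}
  {j: False, q: False, d: False}
  {d: True, j: True, q: False}
  {d: True, j: False, q: False}
  {q: True, j: True, d: False}
  {q: True, j: False, d: False}
  {q: True, d: True, j: True}


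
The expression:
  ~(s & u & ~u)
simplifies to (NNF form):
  True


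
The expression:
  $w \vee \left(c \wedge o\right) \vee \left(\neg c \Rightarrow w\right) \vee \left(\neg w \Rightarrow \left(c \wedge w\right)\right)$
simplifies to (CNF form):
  $c \vee w$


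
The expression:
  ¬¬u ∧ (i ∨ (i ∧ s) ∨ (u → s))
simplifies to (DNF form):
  (i ∧ u) ∨ (s ∧ u)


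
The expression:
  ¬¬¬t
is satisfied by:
  {t: False}


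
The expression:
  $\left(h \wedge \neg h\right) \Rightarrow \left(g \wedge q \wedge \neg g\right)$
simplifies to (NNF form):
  $\text{True}$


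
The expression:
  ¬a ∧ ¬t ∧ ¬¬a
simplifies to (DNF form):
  False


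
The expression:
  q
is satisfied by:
  {q: True}


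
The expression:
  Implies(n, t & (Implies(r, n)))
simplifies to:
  t | ~n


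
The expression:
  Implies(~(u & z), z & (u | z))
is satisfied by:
  {z: True}


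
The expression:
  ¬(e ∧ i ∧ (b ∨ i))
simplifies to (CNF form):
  ¬e ∨ ¬i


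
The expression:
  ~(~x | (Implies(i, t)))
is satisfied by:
  {i: True, x: True, t: False}


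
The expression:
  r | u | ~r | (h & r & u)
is always true.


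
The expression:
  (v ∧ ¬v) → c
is always true.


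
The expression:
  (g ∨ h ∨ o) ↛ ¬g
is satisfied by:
  {g: True}


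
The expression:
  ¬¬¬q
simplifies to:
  ¬q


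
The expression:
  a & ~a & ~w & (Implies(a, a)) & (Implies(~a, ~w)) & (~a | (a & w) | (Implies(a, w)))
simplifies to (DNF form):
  False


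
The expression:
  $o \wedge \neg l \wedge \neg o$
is never true.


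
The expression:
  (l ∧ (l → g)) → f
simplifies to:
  f ∨ ¬g ∨ ¬l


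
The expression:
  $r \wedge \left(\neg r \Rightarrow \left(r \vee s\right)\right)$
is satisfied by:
  {r: True}


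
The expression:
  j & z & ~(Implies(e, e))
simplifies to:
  False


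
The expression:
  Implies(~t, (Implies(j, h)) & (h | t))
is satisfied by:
  {t: True, h: True}
  {t: True, h: False}
  {h: True, t: False}


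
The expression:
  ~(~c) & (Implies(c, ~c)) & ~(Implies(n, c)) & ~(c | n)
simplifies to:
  False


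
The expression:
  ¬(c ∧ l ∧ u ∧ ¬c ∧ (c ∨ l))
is always true.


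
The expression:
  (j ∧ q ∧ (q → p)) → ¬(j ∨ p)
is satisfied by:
  {p: False, q: False, j: False}
  {j: True, p: False, q: False}
  {q: True, p: False, j: False}
  {j: True, q: True, p: False}
  {p: True, j: False, q: False}
  {j: True, p: True, q: False}
  {q: True, p: True, j: False}


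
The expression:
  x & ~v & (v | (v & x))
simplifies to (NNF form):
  False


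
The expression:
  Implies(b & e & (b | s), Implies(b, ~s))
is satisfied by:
  {s: False, e: False, b: False}
  {b: True, s: False, e: False}
  {e: True, s: False, b: False}
  {b: True, e: True, s: False}
  {s: True, b: False, e: False}
  {b: True, s: True, e: False}
  {e: True, s: True, b: False}


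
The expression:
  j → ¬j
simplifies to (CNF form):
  ¬j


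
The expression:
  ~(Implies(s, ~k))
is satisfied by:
  {s: True, k: True}


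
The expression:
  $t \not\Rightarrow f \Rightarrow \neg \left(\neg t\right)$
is always true.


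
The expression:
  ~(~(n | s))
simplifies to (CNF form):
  n | s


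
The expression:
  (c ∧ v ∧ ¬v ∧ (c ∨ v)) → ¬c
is always true.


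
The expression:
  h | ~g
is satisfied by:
  {h: True, g: False}
  {g: False, h: False}
  {g: True, h: True}


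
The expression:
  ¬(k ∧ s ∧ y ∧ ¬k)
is always true.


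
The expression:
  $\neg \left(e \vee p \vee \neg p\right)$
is never true.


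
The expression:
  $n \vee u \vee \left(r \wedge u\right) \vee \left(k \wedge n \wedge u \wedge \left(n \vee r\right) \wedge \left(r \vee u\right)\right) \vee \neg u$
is always true.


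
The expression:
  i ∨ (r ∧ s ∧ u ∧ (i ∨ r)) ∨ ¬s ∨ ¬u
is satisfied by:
  {i: True, r: True, s: False, u: False}
  {i: True, s: False, u: False, r: False}
  {r: True, s: False, u: False, i: False}
  {r: False, s: False, u: False, i: False}
  {i: True, u: True, r: True, s: False}
  {i: True, u: True, r: False, s: False}
  {u: True, r: True, i: False, s: False}
  {u: True, i: False, s: False, r: False}
  {r: True, i: True, s: True, u: False}
  {i: True, s: True, r: False, u: False}
  {r: True, s: True, i: False, u: False}
  {s: True, i: False, u: False, r: False}
  {i: True, u: True, s: True, r: True}
  {i: True, u: True, s: True, r: False}
  {u: True, s: True, r: True, i: False}


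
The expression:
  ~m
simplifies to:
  ~m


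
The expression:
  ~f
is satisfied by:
  {f: False}


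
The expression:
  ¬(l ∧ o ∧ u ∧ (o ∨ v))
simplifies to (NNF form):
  ¬l ∨ ¬o ∨ ¬u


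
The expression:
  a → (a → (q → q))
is always true.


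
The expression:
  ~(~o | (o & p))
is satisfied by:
  {o: True, p: False}


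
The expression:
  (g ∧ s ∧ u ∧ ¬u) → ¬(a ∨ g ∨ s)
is always true.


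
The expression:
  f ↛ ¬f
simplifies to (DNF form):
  f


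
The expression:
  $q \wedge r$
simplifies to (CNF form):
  $q \wedge r$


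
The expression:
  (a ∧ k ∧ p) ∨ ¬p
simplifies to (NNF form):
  (a ∧ k) ∨ ¬p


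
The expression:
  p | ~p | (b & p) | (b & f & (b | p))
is always true.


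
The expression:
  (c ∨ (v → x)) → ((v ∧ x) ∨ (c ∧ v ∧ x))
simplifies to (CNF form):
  v ∧ (x ∨ ¬c)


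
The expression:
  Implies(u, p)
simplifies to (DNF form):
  p | ~u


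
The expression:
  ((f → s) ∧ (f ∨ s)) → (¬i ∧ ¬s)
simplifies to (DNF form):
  ¬s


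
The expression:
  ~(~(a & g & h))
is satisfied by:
  {a: True, h: True, g: True}


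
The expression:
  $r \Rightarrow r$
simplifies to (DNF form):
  $\text{True}$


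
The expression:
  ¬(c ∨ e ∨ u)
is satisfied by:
  {u: False, e: False, c: False}


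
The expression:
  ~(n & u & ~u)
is always true.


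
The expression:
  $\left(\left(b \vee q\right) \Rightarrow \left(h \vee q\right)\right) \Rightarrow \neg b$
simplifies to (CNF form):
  $\left(\neg b \vee \neg h\right) \wedge \left(\neg b \vee \neg q\right)$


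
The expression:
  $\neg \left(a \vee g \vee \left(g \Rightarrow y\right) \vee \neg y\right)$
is never true.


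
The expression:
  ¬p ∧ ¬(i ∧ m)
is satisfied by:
  {p: False, m: False, i: False}
  {i: True, p: False, m: False}
  {m: True, p: False, i: False}


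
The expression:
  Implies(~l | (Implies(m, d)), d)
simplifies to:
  d | (l & m)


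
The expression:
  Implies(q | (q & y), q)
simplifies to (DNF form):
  True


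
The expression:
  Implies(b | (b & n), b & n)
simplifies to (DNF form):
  n | ~b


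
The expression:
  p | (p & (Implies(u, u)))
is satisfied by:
  {p: True}


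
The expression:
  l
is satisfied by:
  {l: True}


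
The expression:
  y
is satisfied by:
  {y: True}


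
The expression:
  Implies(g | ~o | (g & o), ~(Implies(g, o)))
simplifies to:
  (g & ~o) | (o & ~g)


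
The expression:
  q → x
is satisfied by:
  {x: True, q: False}
  {q: False, x: False}
  {q: True, x: True}


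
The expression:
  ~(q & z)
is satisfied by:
  {q: False, z: False}
  {z: True, q: False}
  {q: True, z: False}


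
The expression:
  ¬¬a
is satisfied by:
  {a: True}


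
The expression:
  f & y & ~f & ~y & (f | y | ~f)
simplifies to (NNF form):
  False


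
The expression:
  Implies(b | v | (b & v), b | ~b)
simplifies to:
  True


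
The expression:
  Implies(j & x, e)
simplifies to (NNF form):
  e | ~j | ~x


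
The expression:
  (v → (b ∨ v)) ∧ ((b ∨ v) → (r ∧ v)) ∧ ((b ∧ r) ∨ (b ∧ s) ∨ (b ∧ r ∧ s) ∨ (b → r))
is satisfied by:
  {r: True, b: False, v: False}
  {b: False, v: False, r: False}
  {r: True, v: True, b: False}
  {r: True, v: True, b: True}


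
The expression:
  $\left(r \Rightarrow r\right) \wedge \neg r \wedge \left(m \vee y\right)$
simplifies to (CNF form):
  $\neg r \wedge \left(m \vee y\right)$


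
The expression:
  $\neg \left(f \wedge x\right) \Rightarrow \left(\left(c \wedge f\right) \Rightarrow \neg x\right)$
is always true.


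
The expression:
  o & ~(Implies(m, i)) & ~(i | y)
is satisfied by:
  {m: True, o: True, i: False, y: False}


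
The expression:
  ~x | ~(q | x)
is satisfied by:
  {x: False}


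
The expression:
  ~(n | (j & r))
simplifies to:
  ~n & (~j | ~r)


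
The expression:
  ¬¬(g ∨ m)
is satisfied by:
  {m: True, g: True}
  {m: True, g: False}
  {g: True, m: False}


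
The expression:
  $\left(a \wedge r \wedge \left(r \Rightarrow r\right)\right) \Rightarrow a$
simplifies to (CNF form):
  $\text{True}$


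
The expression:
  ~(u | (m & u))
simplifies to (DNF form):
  ~u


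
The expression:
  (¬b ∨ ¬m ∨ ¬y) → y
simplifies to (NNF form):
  y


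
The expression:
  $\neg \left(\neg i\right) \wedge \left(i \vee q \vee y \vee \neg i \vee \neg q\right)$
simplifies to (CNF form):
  $i$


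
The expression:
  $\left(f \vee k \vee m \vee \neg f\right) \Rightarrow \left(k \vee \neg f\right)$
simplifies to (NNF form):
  $k \vee \neg f$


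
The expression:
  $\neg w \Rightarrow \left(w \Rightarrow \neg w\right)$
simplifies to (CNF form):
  $\text{True}$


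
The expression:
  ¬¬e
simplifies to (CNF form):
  e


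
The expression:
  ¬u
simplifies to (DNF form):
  ¬u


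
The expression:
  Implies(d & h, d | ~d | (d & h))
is always true.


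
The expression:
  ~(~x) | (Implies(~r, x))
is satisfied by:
  {r: True, x: True}
  {r: True, x: False}
  {x: True, r: False}


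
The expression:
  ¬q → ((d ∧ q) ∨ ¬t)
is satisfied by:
  {q: True, t: False}
  {t: False, q: False}
  {t: True, q: True}


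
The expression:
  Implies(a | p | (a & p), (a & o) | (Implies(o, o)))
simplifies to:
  True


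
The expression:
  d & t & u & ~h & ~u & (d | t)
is never true.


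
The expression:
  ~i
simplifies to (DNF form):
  ~i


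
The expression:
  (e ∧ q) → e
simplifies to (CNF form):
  True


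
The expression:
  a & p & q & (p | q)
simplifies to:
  a & p & q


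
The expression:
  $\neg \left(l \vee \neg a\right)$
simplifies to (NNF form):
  $a \wedge \neg l$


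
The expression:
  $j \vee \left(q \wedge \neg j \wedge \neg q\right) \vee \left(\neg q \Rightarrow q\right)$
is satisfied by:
  {q: True, j: True}
  {q: True, j: False}
  {j: True, q: False}


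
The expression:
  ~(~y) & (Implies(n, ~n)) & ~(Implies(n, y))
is never true.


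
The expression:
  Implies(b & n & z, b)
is always true.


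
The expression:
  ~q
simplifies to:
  ~q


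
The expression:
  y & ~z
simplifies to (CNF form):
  y & ~z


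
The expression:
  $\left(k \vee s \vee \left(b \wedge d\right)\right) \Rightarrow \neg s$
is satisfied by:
  {s: False}


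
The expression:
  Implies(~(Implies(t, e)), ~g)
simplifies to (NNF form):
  e | ~g | ~t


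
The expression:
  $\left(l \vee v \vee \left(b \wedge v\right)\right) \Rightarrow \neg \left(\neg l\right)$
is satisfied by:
  {l: True, v: False}
  {v: False, l: False}
  {v: True, l: True}


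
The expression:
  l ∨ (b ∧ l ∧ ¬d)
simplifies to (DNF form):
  l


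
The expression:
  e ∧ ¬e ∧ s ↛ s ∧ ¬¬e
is never true.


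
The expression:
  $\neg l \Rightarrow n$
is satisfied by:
  {n: True, l: True}
  {n: True, l: False}
  {l: True, n: False}


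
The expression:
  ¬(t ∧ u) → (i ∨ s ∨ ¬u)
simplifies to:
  i ∨ s ∨ t ∨ ¬u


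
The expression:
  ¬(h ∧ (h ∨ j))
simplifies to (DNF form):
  ¬h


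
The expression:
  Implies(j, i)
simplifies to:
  i | ~j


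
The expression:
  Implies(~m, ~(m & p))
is always true.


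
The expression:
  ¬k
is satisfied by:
  {k: False}


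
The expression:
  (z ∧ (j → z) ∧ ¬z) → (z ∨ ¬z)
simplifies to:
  True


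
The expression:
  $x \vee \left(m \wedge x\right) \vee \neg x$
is always true.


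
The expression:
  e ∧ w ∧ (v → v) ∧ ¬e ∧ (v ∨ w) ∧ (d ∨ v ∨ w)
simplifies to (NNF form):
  False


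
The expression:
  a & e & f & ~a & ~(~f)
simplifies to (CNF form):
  False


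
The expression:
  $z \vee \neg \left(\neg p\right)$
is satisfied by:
  {z: True, p: True}
  {z: True, p: False}
  {p: True, z: False}


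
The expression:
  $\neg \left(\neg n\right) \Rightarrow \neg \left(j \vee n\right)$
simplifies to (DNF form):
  $\neg n$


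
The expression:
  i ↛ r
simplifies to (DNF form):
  i ∧ ¬r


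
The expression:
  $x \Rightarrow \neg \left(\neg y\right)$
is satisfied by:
  {y: True, x: False}
  {x: False, y: False}
  {x: True, y: True}


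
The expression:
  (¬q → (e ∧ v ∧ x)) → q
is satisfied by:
  {q: True, v: False, x: False, e: False}
  {e: False, v: False, q: False, x: False}
  {e: True, q: True, v: False, x: False}
  {e: True, v: False, q: False, x: False}
  {x: True, q: True, e: False, v: False}
  {x: True, e: False, v: False, q: False}
  {x: True, e: True, q: True, v: False}
  {x: True, e: True, v: False, q: False}
  {q: True, v: True, x: False, e: False}
  {v: True, x: False, q: False, e: False}
  {e: True, v: True, q: True, x: False}
  {e: True, v: True, x: False, q: False}
  {q: True, v: True, x: True, e: False}
  {v: True, x: True, e: False, q: False}
  {e: True, v: True, x: True, q: True}


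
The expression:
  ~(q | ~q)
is never true.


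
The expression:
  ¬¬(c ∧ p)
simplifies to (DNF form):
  c ∧ p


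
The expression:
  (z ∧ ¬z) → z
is always true.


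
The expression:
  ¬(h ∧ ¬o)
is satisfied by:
  {o: True, h: False}
  {h: False, o: False}
  {h: True, o: True}


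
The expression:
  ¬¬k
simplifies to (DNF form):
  k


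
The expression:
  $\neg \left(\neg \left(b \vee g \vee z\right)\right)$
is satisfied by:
  {b: True, z: True, g: True}
  {b: True, z: True, g: False}
  {b: True, g: True, z: False}
  {b: True, g: False, z: False}
  {z: True, g: True, b: False}
  {z: True, g: False, b: False}
  {g: True, z: False, b: False}


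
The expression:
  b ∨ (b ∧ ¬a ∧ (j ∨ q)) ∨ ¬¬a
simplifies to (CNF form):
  a ∨ b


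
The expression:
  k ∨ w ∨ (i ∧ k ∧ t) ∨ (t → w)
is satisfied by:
  {k: True, w: True, t: False}
  {k: True, w: False, t: False}
  {w: True, k: False, t: False}
  {k: False, w: False, t: False}
  {k: True, t: True, w: True}
  {k: True, t: True, w: False}
  {t: True, w: True, k: False}


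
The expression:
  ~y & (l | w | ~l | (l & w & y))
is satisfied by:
  {y: False}


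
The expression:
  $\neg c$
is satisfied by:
  {c: False}


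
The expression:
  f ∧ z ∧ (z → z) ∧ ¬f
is never true.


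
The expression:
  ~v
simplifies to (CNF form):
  ~v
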